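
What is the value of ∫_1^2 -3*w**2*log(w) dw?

7/3 - 8*log(2)

Integrate by parts once (u = ln w, dv = -3*w**2 dw).
An antiderivative is F(w) = -w**3*(3*log(w) - 1)/3.
Then F(2) - F(1) = (8/3 - 8*log(2)) - (1/3) = 7/3 - 8*log(2).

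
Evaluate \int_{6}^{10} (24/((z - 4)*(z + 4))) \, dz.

Factor the denominator: z**2 - 16 = (z + 4)(z - 4).
Partial fractions: 24/((z - 4)*(z + 4)) = -3/(z + 4) + 3/(z - 4).
An antiderivative is F(z) = 3*log(z - 4) - 3*log(z + 4).
Then F(10) - F(6) = (-3*log(7) + 3*log(3)) - (-3*log(5)) = -3*log(7) + 3*log(3) + 3*log(5).

-3*log(7) + 3*log(3) + 3*log(5)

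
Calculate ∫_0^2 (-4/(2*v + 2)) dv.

-log(9)

An antiderivative is F(v) = -2*log(2*v + 2).
Then F(2) - F(0) = (-log(36)) - (-log(4)) = -log(9).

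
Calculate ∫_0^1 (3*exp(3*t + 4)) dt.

-exp(4) + exp(7)

Let u = 3*t + 4, so du = 3 dt. When t = 0, u = 4; when t = 1, u = 7.
The integral becomes ∫ exp(u) du from 4 to 7, with antiderivative exp(u).
Back in t: F(t) = exp(3*t + 4).
Then F(1) - F(0) = (exp(7)) - (exp(4)) = -exp(4) + exp(7).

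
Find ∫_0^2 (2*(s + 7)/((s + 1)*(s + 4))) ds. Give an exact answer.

log(36)

Factor the denominator: s**2 + 5*s + 4 = (s + 4)(s + 1).
Partial fractions: 2*(s + 7)/((s + 1)*(s + 4)) = -2/(s + 4) + 4/(s + 1).
An antiderivative is F(s) = 4*log(s + 1) - 2*log(s + 4).
Then F(2) - F(0) = (log(9/4)) - (-log(16)) = log(36).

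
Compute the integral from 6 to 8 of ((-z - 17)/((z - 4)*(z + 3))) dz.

Factor the denominator: z**2 - z - 12 = (z + 3)(z - 4).
Partial fractions: (-z - 17)/((z - 4)*(z + 3)) = 2/(z + 3) - 3/(z - 4).
An antiderivative is F(z) = -3*log(z - 4) + 2*log(z + 3).
Then F(8) - F(6) = (-6*log(2) + 2*log(11)) - (log(81/8)) = -4*log(3) - 3*log(2) + 2*log(11).

-4*log(3) - 3*log(2) + 2*log(11)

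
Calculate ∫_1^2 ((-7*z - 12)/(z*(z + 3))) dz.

-3*log(5) + 2*log(2)

Factor the denominator: z**2 + 3*z = (z + 3)z.
Partial fractions: (-7*z - 12)/(z*(z + 3)) = -3/(z + 3) - 4/z.
An antiderivative is F(z) = -4*log(z) - 3*log(z + 3).
Then F(2) - F(1) = (-3*log(5) - 4*log(2)) - (-log(64)) = -3*log(5) + 2*log(2).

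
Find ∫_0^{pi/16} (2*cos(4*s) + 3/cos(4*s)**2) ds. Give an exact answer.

An antiderivative is F(s) = sin(4*s)/2 + 3*tan(4*s)/4.
Then F(pi/16) - F(0) = (sqrt(2)/4 + 3/4) - (0) = sqrt(2)/4 + 3/4.

sqrt(2)/4 + 3/4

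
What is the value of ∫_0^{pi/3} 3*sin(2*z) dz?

9/4

An antiderivative is F(z) = -3*cos(2*z)/2.
Then F(pi/3) - F(0) = (3/4) - (-3/2) = 9/4.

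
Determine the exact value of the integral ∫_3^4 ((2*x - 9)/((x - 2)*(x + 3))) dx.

Factor the denominator: x**2 + x - 6 = (x + 3)(x - 2).
Partial fractions: (2*x - 9)/((x - 2)*(x + 3)) = 3/(x + 3) - 1/(x - 2).
An antiderivative is F(x) = -log(x - 2) + 3*log(x + 3).
Then F(4) - F(3) = (-log(2) + 3*log(7)) - (3*log(2) + 3*log(3)) = -3*log(3) - 4*log(2) + 3*log(7).

-3*log(3) - 4*log(2) + 3*log(7)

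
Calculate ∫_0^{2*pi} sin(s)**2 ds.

pi

Use the identity sin^2(s) = (1 - cos(2*s))/2.
An antiderivative is F(s) = s/2 - sin(2*s)/4.
Then F(2*pi) - F(0) = (pi) - (0) = pi.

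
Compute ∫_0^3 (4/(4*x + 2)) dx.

Let u = 4*x + 2, so du = 4 dx. When x = 0, u = 2; when x = 3, u = 14.
The integral becomes ∫ 1/u du from 2 to 14, with antiderivative log(u).
Back in x: F(x) = log(4*x + 2).
Then F(3) - F(0) = (log(14)) - (log(2)) = log(7).

log(7)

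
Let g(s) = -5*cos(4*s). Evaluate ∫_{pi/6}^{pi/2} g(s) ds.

5*sqrt(3)/8

An antiderivative is F(s) = -5*sin(4*s)/4.
Then F(pi/2) - F(pi/6) = (0) - (-5*sqrt(3)/8) = 5*sqrt(3)/8.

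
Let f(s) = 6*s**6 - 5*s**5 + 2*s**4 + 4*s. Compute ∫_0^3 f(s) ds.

96759/70

By the power rule, an antiderivative is F(s) = 6*s**7/7 - 5*s**6/6 + 2*s**5/5 + 2*s**2.
Then F(3) - F(0) = (96759/70) - (0) = 96759/70.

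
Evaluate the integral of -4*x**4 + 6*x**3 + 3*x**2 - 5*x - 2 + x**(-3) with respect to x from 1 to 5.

-37668/25

By the power rule, an antiderivative is F(x) = -4*x**5/5 + 3*x**4/2 + x**3 - 5*x**2/2 - 2*x - 1/(2*x**2).
Then F(5) - F(1) = (-75501/50) - (-33/10) = -37668/25.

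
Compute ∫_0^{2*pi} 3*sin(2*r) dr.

An antiderivative is F(r) = -3*cos(2*r)/2.
Then F(2*pi) - F(0) = (-3/2) - (-3/2) = 0.

0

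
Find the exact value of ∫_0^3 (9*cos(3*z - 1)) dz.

3*sin(1) + 3*sin(8)

Let u = 3*z - 1, so du = 3 dz. When z = 0, u = -1; when z = 3, u = 8.
The integral becomes 3·∫ cos(u) du from -1 to 8, with antiderivative 3*sin(u).
Back in z: F(z) = 3*sin(3*z - 1).
Then F(3) - F(0) = (3*sin(8)) - (-3*sin(1)) = 3*sin(1) + 3*sin(8).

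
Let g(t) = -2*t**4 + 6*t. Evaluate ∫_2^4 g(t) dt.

By the power rule, an antiderivative is F(t) = -2*t**5/5 + 3*t**2.
Then F(4) - F(2) = (-1808/5) - (-4/5) = -1804/5.

-1804/5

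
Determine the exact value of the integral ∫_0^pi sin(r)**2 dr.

Use the identity sin^2(r) = (1 - cos(2*r))/2.
An antiderivative is F(r) = r/2 - sin(2*r)/4.
Then F(pi) - F(0) = (pi/2) - (0) = pi/2.

pi/2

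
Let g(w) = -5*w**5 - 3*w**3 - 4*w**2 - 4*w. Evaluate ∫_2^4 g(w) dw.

By the power rule, an antiderivative is F(w) = -5*w**6/6 - 3*w**4/4 - 4*w**3/3 - 2*w**2.
Then F(4) - F(2) = (-11168/3) - (-84) = -10916/3.

-10916/3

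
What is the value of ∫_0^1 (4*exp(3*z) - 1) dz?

-7/3 + 4*exp(3)/3

An antiderivative is F(z) = 4*exp(3*z)/3 - z.
Then F(1) - F(0) = (-1 + 4*exp(3)/3) - (4/3) = -7/3 + 4*exp(3)/3.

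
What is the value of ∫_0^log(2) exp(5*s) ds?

31/5

Let u = exp(s), so du = exp(s) ds. When s = 0, u = 1; when s = log(2), u = 2.
The integral becomes ∫ u**4 du from 1 to 2, with antiderivative u**5/5.
Back in s: F(s) = exp(5*s)/5.
Then F(log(2)) - F(0) = (32/5) - (1/5) = 31/5.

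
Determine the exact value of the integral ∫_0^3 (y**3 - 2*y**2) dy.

9/4

By the power rule, an antiderivative is F(y) = y**4/4 - 2*y**3/3.
Then F(3) - F(0) = (9/4) - (0) = 9/4.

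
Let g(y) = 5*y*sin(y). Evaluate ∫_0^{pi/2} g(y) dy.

Integrate by parts once (u = y, dv = 5*sin(y) dy).
An antiderivative is F(y) = -5*y*cos(y) + 5*sin(y).
Then F(pi/2) - F(0) = (5) - (0) = 5.

5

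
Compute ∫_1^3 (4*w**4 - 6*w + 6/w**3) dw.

2584/15

By the power rule, an antiderivative is F(w) = 4*w**5/5 - 3*w**2 - 3/w**2.
Then F(3) - F(1) = (2506/15) - (-26/5) = 2584/15.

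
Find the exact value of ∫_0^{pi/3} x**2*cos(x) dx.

-sqrt(3) + sqrt(3)*pi**2/18 + pi/3

Integrate by parts twice (u = x^2, dv = cos(x) dx).
An antiderivative is F(x) = x**2*sin(x) + 2*x*cos(x) - 2*sin(x).
Then F(pi/3) - F(0) = (-sqrt(3) + sqrt(3)*pi**2/18 + pi/3) - (0) = -sqrt(3) + sqrt(3)*pi**2/18 + pi/3.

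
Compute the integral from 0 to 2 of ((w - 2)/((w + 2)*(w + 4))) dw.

log(27/32)

Factor the denominator: w**2 + 6*w + 8 = (w + 4)(w + 2).
Partial fractions: (w - 2)/((w + 2)*(w + 4)) = 3/(w + 4) - 2/(w + 2).
An antiderivative is F(w) = -2*log(w + 2) + 3*log(w + 4).
Then F(2) - F(0) = (log(27/2)) - (log(16)) = log(27/32).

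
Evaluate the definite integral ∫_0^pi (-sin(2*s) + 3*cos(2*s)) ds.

0

An antiderivative is F(s) = 3*sin(2*s)/2 + cos(2*s)/2.
Then F(pi) - F(0) = (1/2) - (1/2) = 0.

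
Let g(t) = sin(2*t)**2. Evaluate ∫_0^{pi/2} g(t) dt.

pi/4

Use the identity sin^2(2*t) = (1 - cos(4*t))/2.
An antiderivative is F(t) = t/2 - sin(4*t)/8.
Then F(pi/2) - F(0) = (pi/4) - (0) = pi/4.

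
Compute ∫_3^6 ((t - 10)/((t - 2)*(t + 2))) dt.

Factor the denominator: t**2 - 4 = (t + 2)(t - 2).
Partial fractions: (t - 10)/((t - 2)*(t + 2)) = 3/(t + 2) - 2/(t - 2).
An antiderivative is F(t) = -2*log(t - 2) + 3*log(t + 2).
Then F(6) - F(3) = (log(32)) - (3*log(5)) = -3*log(5) + 5*log(2).

-3*log(5) + 5*log(2)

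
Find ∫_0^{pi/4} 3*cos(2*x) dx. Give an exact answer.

3/2

An antiderivative is F(x) = 3*sin(2*x)/2.
Then F(pi/4) - F(0) = (3/2) - (0) = 3/2.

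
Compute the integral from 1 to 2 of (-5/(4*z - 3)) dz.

An antiderivative is F(z) = -5*log(4*z - 3)/4.
Then F(2) - F(1) = (-5*log(5)/4) - (0) = -5*log(5)/4.

-5*log(5)/4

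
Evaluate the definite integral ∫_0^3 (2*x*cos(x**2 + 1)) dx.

-sin(1) + sin(10)

Let u = x**2 + 1, so du = 2*x dx. When x = 0, u = 1; when x = 3, u = 10.
The integral becomes ∫ cos(u) du from 1 to 10, with antiderivative sin(u).
Back in x: F(x) = sin(x**2 + 1).
Then F(3) - F(0) = (sin(10)) - (sin(1)) = -sin(1) + sin(10).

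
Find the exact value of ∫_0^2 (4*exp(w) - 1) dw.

An antiderivative is F(w) = -w + 4*exp(w).
Then F(2) - F(0) = (-2 + 4*exp(2)) - (4) = -6 + 4*exp(2).

-6 + 4*exp(2)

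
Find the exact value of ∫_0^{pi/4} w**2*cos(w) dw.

sqrt(2)*(-32 + pi**2 + 8*pi)/32

Integrate by parts twice (u = w^2, dv = cos(w) dw).
An antiderivative is F(w) = w**2*sin(w) + 2*w*cos(w) - 2*sin(w).
Then F(pi/4) - F(0) = (sqrt(2)*(-32 + pi**2 + 8*pi)/32) - (0) = sqrt(2)*(-32 + pi**2 + 8*pi)/32.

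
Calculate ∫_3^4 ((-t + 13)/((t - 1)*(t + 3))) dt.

-4*log(7) + log(2) + 7*log(3)

Factor the denominator: t**2 + 2*t - 3 = (t + 3)(t - 1).
Partial fractions: (-t + 13)/((t - 1)*(t + 3)) = -4/(t + 3) + 3/(t - 1).
An antiderivative is F(t) = 3*log(t - 1) - 4*log(t + 3).
Then F(4) - F(3) = (-4*log(7) + 3*log(3)) - (-4*log(3) - log(2)) = -4*log(7) + log(2) + 7*log(3).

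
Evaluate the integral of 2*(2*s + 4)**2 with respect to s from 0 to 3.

Let u = 2*s + 4, so du = 2 ds. When s = 0, u = 4; when s = 3, u = 10.
The integral becomes ∫ u**2 du from 4 to 10, with antiderivative u**3/3.
Back in s: F(s) = (2*s + 4)**3/3.
Then F(3) - F(0) = (1000/3) - (64/3) = 312.

312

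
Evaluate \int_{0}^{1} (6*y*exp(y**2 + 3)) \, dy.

-3*(1 - exp(1))*exp(3)

Let u = y**2 + 3, so du = 2*y dy. When y = 0, u = 3; when y = 1, u = 4.
The integral becomes 3·∫ exp(u) du from 3 to 4, with antiderivative 3*exp(u).
Back in y: F(y) = 3*exp(y**2 + 3).
Then F(1) - F(0) = (3*exp(4)) - (3*exp(3)) = -3*(1 - exp(1))*exp(3).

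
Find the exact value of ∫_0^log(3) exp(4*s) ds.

20

Let u = exp(s), so du = exp(s) ds. When s = 0, u = 1; when s = log(3), u = 3.
The integral becomes ∫ u**3 du from 1 to 3, with antiderivative u**4/4.
Back in s: F(s) = exp(4*s)/4.
Then F(log(3)) - F(0) = (81/4) - (1/4) = 20.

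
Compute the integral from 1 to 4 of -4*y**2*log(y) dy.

Integrate by parts once (u = ln y, dv = -4*y**2 dy).
An antiderivative is F(y) = -4*y**3*(3*log(y) - 1)/9.
Then F(4) - F(1) = (256/9 - 512*log(2)/3) - (4/9) = 28 - 512*log(2)/3.

28 - 512*log(2)/3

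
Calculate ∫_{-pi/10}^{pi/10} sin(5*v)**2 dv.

Use the identity sin^2(5*v) = (1 - cos(10*v))/2.
An antiderivative is F(v) = v/2 - sin(10*v)/20.
Then F(pi/10) - F(-pi/10) = (pi/20) - (-pi/20) = pi/10.

pi/10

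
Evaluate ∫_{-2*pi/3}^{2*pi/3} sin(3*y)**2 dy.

2*pi/3

Use the identity sin^2(3*y) = (1 - cos(6*y))/2.
An antiderivative is F(y) = y/2 - sin(6*y)/12.
Then F(2*pi/3) - F(-2*pi/3) = (pi/3) - (-pi/3) = 2*pi/3.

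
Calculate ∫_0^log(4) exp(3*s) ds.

Let u = exp(s), so du = exp(s) ds. When s = 0, u = 1; when s = log(4), u = 4.
The integral becomes ∫ u**2 du from 1 to 4, with antiderivative u**3/3.
Back in s: F(s) = exp(3*s)/3.
Then F(log(4)) - F(0) = (64/3) - (1/3) = 21.

21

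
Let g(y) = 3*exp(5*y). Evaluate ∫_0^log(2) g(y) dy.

Let u = exp(y), so du = exp(y) dy. When y = 0, u = 1; when y = log(2), u = 2.
The integral becomes 3·∫ u**4 du from 1 to 2, with antiderivative 3*u**5/5.
Back in y: F(y) = 3*exp(5*y)/5.
Then F(log(2)) - F(0) = (96/5) - (3/5) = 93/5.

93/5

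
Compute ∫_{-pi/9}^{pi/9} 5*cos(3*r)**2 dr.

Use the identity cos^2(3*r) = (1 + cos(6*r))/2.
An antiderivative is F(r) = 5*r/2 + 5*sin(6*r)/12.
Then F(pi/9) - F(-pi/9) = (5*sqrt(3)/24 + 5*pi/18) - (-5*pi/18 - 5*sqrt(3)/24) = 5*sqrt(3)/12 + 5*pi/9.

5*sqrt(3)/12 + 5*pi/9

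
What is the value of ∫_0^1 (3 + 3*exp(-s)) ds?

An antiderivative is F(s) = 3*s - 3*exp(-s).
Then F(1) - F(0) = (3 - 3*exp(-1)) - (-3) = 6 - 3*exp(-1).

6 - 3*exp(-1)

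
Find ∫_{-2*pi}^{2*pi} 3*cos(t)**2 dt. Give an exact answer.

6*pi

Use the identity cos^2(t) = (1 + cos(2*t))/2.
An antiderivative is F(t) = 3*t/2 + 3*sin(2*t)/4.
Then F(2*pi) - F(-2*pi) = (3*pi) - (-3*pi) = 6*pi.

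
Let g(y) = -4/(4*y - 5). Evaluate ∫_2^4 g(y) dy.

An antiderivative is F(y) = -log(4*y - 5).
Then F(4) - F(2) = (-log(11)) - (-log(3)) = log(3/11).

log(3/11)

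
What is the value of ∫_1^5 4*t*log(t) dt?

-24 + 50*log(5)

Integrate by parts once (u = ln t, dv = 4*t dt).
An antiderivative is F(t) = t**2*(2*log(t) - 1).
Then F(5) - F(1) = (-25 + 50*log(5)) - (-1) = -24 + 50*log(5).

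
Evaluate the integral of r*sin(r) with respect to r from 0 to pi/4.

Integrate by parts once (u = r, dv = sin(r) dr).
An antiderivative is F(r) = -r*cos(r) + sin(r).
Then F(pi/4) - F(0) = (sqrt(2)*(4 - pi)/8) - (0) = sqrt(2)*(4 - pi)/8.

sqrt(2)*(4 - pi)/8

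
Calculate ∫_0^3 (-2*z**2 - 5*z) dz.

-81/2

By the power rule, an antiderivative is F(z) = -2*z**3/3 - 5*z**2/2.
Then F(3) - F(0) = (-81/2) - (0) = -81/2.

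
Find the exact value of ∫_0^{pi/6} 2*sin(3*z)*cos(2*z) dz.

Use the identity sin(3*z)cos(2*z) = [sin(5*z) + sin(z)]/2.
An antiderivative is F(z) = -cos(z) - cos(5*z)/5.
Then F(pi/6) - F(0) = (-2*sqrt(3)/5) - (-6/5) = 6/5 - 2*sqrt(3)/5.

6/5 - 2*sqrt(3)/5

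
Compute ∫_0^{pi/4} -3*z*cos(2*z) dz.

3/4 - 3*pi/8

Integrate by parts once (u = z, dv = -3*cos(2*z) dz).
An antiderivative is F(z) = -3*z*sin(2*z)/2 - 3*cos(2*z)/4.
Then F(pi/4) - F(0) = (-3*pi/8) - (-3/4) = 3/4 - 3*pi/8.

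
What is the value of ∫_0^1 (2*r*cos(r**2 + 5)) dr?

sin(6) - sin(5)

Let u = r**2 + 5, so du = 2*r dr. When r = 0, u = 5; when r = 1, u = 6.
The integral becomes ∫ cos(u) du from 5 to 6, with antiderivative sin(u).
Back in r: F(r) = sin(r**2 + 5).
Then F(1) - F(0) = (sin(6)) - (sin(5)) = sin(6) - sin(5).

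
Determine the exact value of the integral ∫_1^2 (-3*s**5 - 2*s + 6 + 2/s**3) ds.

-111/4

By the power rule, an antiderivative is F(s) = -s**6/2 - s**2 + 6*s - 1/s**2.
Then F(2) - F(1) = (-97/4) - (7/2) = -111/4.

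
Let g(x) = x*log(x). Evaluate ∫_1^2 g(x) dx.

Integrate by parts once (u = ln x, dv = x dx).
An antiderivative is F(x) = x**2*(2*log(x) - 1)/4.
Then F(2) - F(1) = (-1 + log(4)) - (-1/4) = -3/4 + log(4).

-3/4 + log(4)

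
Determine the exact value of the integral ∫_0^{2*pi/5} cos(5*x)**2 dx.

pi/5

Use the identity cos^2(5*x) = (1 + cos(10*x))/2.
An antiderivative is F(x) = x/2 + sin(10*x)/20.
Then F(2*pi/5) - F(0) = (pi/5) - (0) = pi/5.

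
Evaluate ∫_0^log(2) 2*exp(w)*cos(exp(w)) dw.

-2*sin(1) + 2*sin(2)

Let u = exp(w), so du = exp(w) dw. When w = 0, u = 1; when w = log(2), u = 2.
The integral becomes 2·∫ cos(u) du from 1 to 2, with antiderivative 2*sin(u).
Back in w: F(w) = 2*sin(exp(w)).
Then F(log(2)) - F(0) = (2*sin(2)) - (2*sin(1)) = -2*sin(1) + 2*sin(2).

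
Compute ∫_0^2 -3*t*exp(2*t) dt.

-9*exp(4)/4 - 3/4

Integrate by parts once (u = t, dv = -3*exp(2*t) dt).
An antiderivative is F(t) = (-6*t + 3)*exp(2*t)/4.
Then F(2) - F(0) = (-9*exp(4)/4) - (3/4) = -9*exp(4)/4 - 3/4.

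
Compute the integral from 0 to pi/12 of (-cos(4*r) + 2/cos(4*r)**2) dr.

3*sqrt(3)/8

An antiderivative is F(r) = -sin(4*r)/4 + tan(4*r)/2.
Then F(pi/12) - F(0) = (3*sqrt(3)/8) - (0) = 3*sqrt(3)/8.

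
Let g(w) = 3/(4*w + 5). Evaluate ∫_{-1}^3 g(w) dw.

An antiderivative is F(w) = 3*log(4*w + 5)/4.
Then F(3) - F(-1) = (3*log(17)/4) - (0) = 3*log(17)/4.

3*log(17)/4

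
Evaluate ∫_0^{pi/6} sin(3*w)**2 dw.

Use the identity sin^2(3*w) = (1 - cos(6*w))/2.
An antiderivative is F(w) = w/2 - sin(6*w)/12.
Then F(pi/6) - F(0) = (pi/12) - (0) = pi/12.

pi/12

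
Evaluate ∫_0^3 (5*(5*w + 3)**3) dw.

104895/4

Let u = 5*w + 3, so du = 5 dw. When w = 0, u = 3; when w = 3, u = 18.
The integral becomes ∫ u**3 du from 3 to 18, with antiderivative u**4/4.
Back in w: F(w) = (5*w + 3)**4/4.
Then F(3) - F(0) = (26244) - (81/4) = 104895/4.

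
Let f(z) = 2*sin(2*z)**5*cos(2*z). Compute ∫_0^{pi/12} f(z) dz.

1/384

Let u = sin(2*z), so du = 2*cos(2*z) dz. When z = 0, u = 0; when z = pi/12, u = 1/2.
The integral becomes ∫ u**5 du from 0 to 1/2, with antiderivative u**6/6.
Back in z: F(z) = sin(2*z)**6/6.
Then F(pi/12) - F(0) = (1/384) - (0) = 1/384.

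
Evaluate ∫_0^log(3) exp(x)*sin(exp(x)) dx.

Let u = exp(x), so du = exp(x) dx. When x = 0, u = 1; when x = log(3), u = 3.
The integral becomes ∫ sin(u) du from 1 to 3, with antiderivative -cos(u).
Back in x: F(x) = -cos(exp(x)).
Then F(log(3)) - F(0) = (-cos(3)) - (-cos(1)) = cos(1) - cos(3).

cos(1) - cos(3)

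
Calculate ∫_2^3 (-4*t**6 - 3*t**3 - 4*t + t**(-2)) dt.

By the power rule, an antiderivative is F(t) = -4*t**7/7 - 3*t**4/4 - 2*t**2 - 1/t.
Then F(3) - F(2) = (-111619/84) - (-1311/14) = -103753/84.

-103753/84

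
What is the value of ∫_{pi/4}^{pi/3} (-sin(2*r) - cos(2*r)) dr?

1/4 - sqrt(3)/4

An antiderivative is F(r) = -sin(2*r)/2 + cos(2*r)/2.
Then F(pi/3) - F(pi/4) = (-sqrt(3)/4 - 1/4) - (-1/2) = 1/4 - sqrt(3)/4.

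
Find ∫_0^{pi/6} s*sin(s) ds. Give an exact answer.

Integrate by parts once (u = s, dv = sin(s) ds).
An antiderivative is F(s) = -s*cos(s) + sin(s).
Then F(pi/6) - F(0) = (-sqrt(3)*pi/12 + 1/2) - (0) = -sqrt(3)*pi/12 + 1/2.

-sqrt(3)*pi/12 + 1/2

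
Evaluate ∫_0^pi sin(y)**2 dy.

Use the identity sin^2(y) = (1 - cos(2*y))/2.
An antiderivative is F(y) = y/2 - sin(2*y)/4.
Then F(pi) - F(0) = (pi/2) - (0) = pi/2.

pi/2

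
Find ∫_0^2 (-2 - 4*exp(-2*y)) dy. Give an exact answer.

An antiderivative is F(y) = -2*y + 2*exp(-2*y).
Then F(2) - F(0) = (-4 + 2*exp(-4)) - (2) = -6 + 2*exp(-4).

-6 + 2*exp(-4)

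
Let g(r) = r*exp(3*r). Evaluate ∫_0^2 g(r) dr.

1/9 + 5*exp(6)/9

Integrate by parts once (u = r, dv = exp(3*r) dr).
An antiderivative is F(r) = (3*r - 1)*exp(3*r)/9.
Then F(2) - F(0) = (5*exp(6)/9) - (-1/9) = 1/9 + 5*exp(6)/9.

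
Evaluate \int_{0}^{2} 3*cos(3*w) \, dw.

Let u = 3*w, so du = 3 dw. When w = 0, u = 0; when w = 2, u = 6.
The integral becomes ∫ cos(u) du from 0 to 6, with antiderivative sin(u).
Back in w: F(w) = sin(3*w).
Then F(2) - F(0) = (sin(6)) - (0) = sin(6).

sin(6)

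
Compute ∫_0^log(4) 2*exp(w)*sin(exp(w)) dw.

2*cos(1) - 2*cos(4)

Let u = exp(w), so du = exp(w) dw. When w = 0, u = 1; when w = log(4), u = 4.
The integral becomes 2·∫ sin(u) du from 1 to 4, with antiderivative -2*cos(u).
Back in w: F(w) = -2*cos(exp(w)).
Then F(log(4)) - F(0) = (-2*cos(4)) - (-2*cos(1)) = 2*cos(1) - 2*cos(4).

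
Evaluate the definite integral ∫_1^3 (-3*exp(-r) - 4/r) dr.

An antiderivative is F(r) = -4*log(r) + 3*exp(-r).
Then F(3) - F(1) = (-4*log(3) + 3*exp(-3)) - (3*exp(-1)) = -4*log(3) - 3*exp(-1) + 3*exp(-3).

-4*log(3) - 3*exp(-1) + 3*exp(-3)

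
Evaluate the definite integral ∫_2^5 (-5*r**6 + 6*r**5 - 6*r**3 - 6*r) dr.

-575787/14

By the power rule, an antiderivative is F(r) = -5*r**7/7 + r**6 - 3*r**4/2 - 3*r**2.
Then F(5) - F(2) = (-576675/14) - (-444/7) = -575787/14.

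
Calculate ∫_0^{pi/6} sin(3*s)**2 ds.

Use the identity sin^2(3*s) = (1 - cos(6*s))/2.
An antiderivative is F(s) = s/2 - sin(6*s)/12.
Then F(pi/6) - F(0) = (pi/12) - (0) = pi/12.

pi/12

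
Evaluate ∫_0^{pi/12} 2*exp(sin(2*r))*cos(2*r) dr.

Let u = sin(2*r), so du = 2*cos(2*r) dr. When r = 0, u = 0; when r = pi/12, u = 1/2.
The integral becomes ∫ exp(u) du from 0 to 1/2, with antiderivative exp(u).
Back in r: F(r) = exp(sin(2*r)).
Then F(pi/12) - F(0) = (exp(1/2)) - (1) = -1 + exp(1/2).

-1 + exp(1/2)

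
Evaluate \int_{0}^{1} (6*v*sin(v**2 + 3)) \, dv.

Let u = v**2 + 3, so du = 2*v dv. When v = 0, u = 3; when v = 1, u = 4.
The integral becomes 3·∫ sin(u) du from 3 to 4, with antiderivative -3*cos(u).
Back in v: F(v) = -3*cos(v**2 + 3).
Then F(1) - F(0) = (-3*cos(4)) - (-3*cos(3)) = 3*cos(3) - 3*cos(4).

3*cos(3) - 3*cos(4)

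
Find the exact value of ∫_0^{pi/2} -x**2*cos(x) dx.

2 - pi**2/4

Integrate by parts twice (u = x^2, dv = -cos(x) dx).
An antiderivative is F(x) = -x**2*sin(x) - 2*x*cos(x) + 2*sin(x).
Then F(pi/2) - F(0) = (2 - pi**2/4) - (0) = 2 - pi**2/4.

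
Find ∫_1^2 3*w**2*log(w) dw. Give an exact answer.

-7/3 + 8*log(2)

Integrate by parts once (u = ln w, dv = 3*w**2 dw).
An antiderivative is F(w) = w**3*(3*log(w) - 1)/3.
Then F(2) - F(1) = (-8/3 + 8*log(2)) - (-1/3) = -7/3 + 8*log(2).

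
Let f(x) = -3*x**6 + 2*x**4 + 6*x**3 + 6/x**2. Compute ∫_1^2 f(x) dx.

-1157/70

By the power rule, an antiderivative is F(x) = -3*x**7/7 + 2*x**5/5 + 3*x**4/2 - 6/x.
Then F(2) - F(1) = (-737/35) - (-317/70) = -1157/70.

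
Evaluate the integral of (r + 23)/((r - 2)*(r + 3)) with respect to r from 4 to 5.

Factor the denominator: r**2 + r - 6 = (r + 3)(r - 2).
Partial fractions: (r + 23)/((r - 2)*(r + 3)) = -4/(r + 3) + 5/(r - 2).
An antiderivative is F(r) = 5*log(r - 2) - 4*log(r + 3).
Then F(5) - F(4) = (-12*log(2) + 5*log(3)) - (-4*log(7) + 5*log(2)) = -17*log(2) + 5*log(3) + 4*log(7).

-17*log(2) + 5*log(3) + 4*log(7)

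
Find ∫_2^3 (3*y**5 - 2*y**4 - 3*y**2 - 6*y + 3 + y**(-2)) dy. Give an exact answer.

3259/15

By the power rule, an antiderivative is F(y) = y**6/2 - 2*y**5/5 - y**3 - 3*y**2 + 3*y - 1/y.
Then F(3) - F(2) = (6659/30) - (47/10) = 3259/15.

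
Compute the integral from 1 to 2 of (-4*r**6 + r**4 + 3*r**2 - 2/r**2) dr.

By the power rule, an antiderivative is F(r) = -4*r**7/7 + r**5/5 + r**3 + 2/r.
Then F(2) - F(1) = (-2021/35) - (92/35) = -2113/35.

-2113/35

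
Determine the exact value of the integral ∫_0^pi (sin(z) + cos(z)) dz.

2

An antiderivative is F(z) = sin(z) - cos(z).
Then F(pi) - F(0) = (1) - (-1) = 2.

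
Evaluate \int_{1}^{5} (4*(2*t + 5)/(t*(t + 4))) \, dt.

Factor the denominator: t**2 + 4*t = (t + 4)t.
Partial fractions: 4*(2*t + 5)/(t*(t + 4)) = 3/(t + 4) + 5/t.
An antiderivative is F(t) = 5*log(t) + 3*log(t + 4).
Then F(5) - F(1) = (6*log(3) + 5*log(5)) - (3*log(5)) = 2*log(5) + 6*log(3).

2*log(5) + 6*log(3)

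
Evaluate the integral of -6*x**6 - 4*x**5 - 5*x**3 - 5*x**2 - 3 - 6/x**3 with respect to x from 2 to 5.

-13684029/175

By the power rule, an antiderivative is F(x) = -6*x**7/7 - 2*x**6/3 - 5*x**4/4 - 5*x**3/3 - 3*x + 3/x**2.
Then F(5) - F(2) = (-54869791/700) - (-5347/28) = -13684029/175.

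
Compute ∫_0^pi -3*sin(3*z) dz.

-2

An antiderivative is F(z) = cos(3*z).
Then F(pi) - F(0) = (-1) - (1) = -2.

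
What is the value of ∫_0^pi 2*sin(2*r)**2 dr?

Use the identity sin^2(2*r) = (1 - cos(4*r))/2.
An antiderivative is F(r) = r - sin(4*r)/4.
Then F(pi) - F(0) = (pi) - (0) = pi.

pi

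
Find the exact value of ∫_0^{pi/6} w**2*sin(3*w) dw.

-2/27 + pi/27

Integrate by parts twice (u = w^2, dv = sin(3*w) dw).
An antiderivative is F(w) = -w**2*cos(3*w)/3 + 2*w*sin(3*w)/9 + 2*cos(3*w)/27.
Then F(pi/6) - F(0) = (pi/27) - (2/27) = -2/27 + pi/27.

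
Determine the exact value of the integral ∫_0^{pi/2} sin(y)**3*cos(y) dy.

Let u = sin(y), so du = cos(y) dy. When y = 0, u = 0; when y = pi/2, u = 1.
The integral becomes ∫ u**3 du from 0 to 1, with antiderivative u**4/4.
Back in y: F(y) = sin(y)**4/4.
Then F(pi/2) - F(0) = (1/4) - (0) = 1/4.

1/4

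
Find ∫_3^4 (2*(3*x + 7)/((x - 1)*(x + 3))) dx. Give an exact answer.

Factor the denominator: x**2 + 2*x - 3 = (x + 3)(x - 1).
Partial fractions: 2*(3*x + 7)/((x - 1)*(x + 3)) = 1/(x + 3) + 5/(x - 1).
An antiderivative is F(x) = 5*log(x - 1) + log(x + 3).
Then F(4) - F(3) = (log(7) + 5*log(3)) - (log(3) + 6*log(2)) = -6*log(2) + log(7) + 4*log(3).

-6*log(2) + log(7) + 4*log(3)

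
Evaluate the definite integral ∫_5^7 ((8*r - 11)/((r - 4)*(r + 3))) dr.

-10*log(2) + 3*log(3) + 5*log(5)

Factor the denominator: r**2 - r - 12 = (r + 3)(r - 4).
Partial fractions: (8*r - 11)/((r - 4)*(r + 3)) = 5/(r + 3) + 3/(r - 4).
An antiderivative is F(r) = 3*log(r - 4) + 5*log(r + 3).
Then F(7) - F(5) = (3*log(3) + 5*log(2) + 5*log(5)) - (15*log(2)) = -10*log(2) + 3*log(3) + 5*log(5).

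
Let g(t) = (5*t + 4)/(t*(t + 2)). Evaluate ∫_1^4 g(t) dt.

Factor the denominator: t**2 + 2*t = (t + 2)t.
Partial fractions: (5*t + 4)/(t*(t + 2)) = 3/(t + 2) + 2/t.
An antiderivative is F(t) = 2*log(t) + 3*log(t + 2).
Then F(4) - F(1) = (3*log(3) + 7*log(2)) - (log(27)) = 7*log(2).

7*log(2)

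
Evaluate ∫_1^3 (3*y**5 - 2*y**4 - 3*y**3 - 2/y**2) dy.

By the power rule, an antiderivative is F(y) = y**6/2 - 2*y**5/5 - 3*y**4/4 + 2/y.
Then F(3) - F(1) = (12433/60) - (27/20) = 3088/15.

3088/15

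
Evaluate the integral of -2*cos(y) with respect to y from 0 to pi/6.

-1

An antiderivative is F(y) = -2*sin(y).
Then F(pi/6) - F(0) = (-1) - (0) = -1.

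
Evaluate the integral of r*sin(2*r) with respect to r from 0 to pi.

-pi/2

Integrate by parts once (u = r, dv = sin(2*r) dr).
An antiderivative is F(r) = -r*cos(2*r)/2 + sin(2*r)/4.
Then F(pi) - F(0) = (-pi/2) - (0) = -pi/2.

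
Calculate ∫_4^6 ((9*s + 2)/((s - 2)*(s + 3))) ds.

-5*log(7) + 4*log(2) + 10*log(3)

Factor the denominator: s**2 + s - 6 = (s + 3)(s - 2).
Partial fractions: (9*s + 2)/((s - 2)*(s + 3)) = 5/(s + 3) + 4/(s - 2).
An antiderivative is F(s) = 4*log(s - 2) + 5*log(s + 3).
Then F(6) - F(4) = (8*log(2) + 10*log(3)) - (4*log(2) + 5*log(7)) = -5*log(7) + 4*log(2) + 10*log(3).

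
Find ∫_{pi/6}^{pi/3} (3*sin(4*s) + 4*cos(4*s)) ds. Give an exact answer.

An antiderivative is F(s) = sin(4*s) - 3*cos(4*s)/4.
Then F(pi/3) - F(pi/6) = (3/8 - sqrt(3)/2) - (3/8 + sqrt(3)/2) = -sqrt(3).

-sqrt(3)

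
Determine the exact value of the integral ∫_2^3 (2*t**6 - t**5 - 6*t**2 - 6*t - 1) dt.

17785/42

By the power rule, an antiderivative is F(t) = 2*t**7/7 - t**6/6 - 2*t**3 - 3*t**2 - t.
Then F(3) - F(2) = (5871/14) - (-86/21) = 17785/42.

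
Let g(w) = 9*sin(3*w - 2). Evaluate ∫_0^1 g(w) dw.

-3*cos(1) + 3*cos(2)

Let u = 3*w - 2, so du = 3 dw. When w = 0, u = -2; when w = 1, u = 1.
The integral becomes 3·∫ sin(u) du from -2 to 1, with antiderivative -3*cos(u).
Back in w: F(w) = -3*cos(3*w - 2).
Then F(1) - F(0) = (-3*cos(1)) - (-3*cos(2)) = -3*cos(1) + 3*cos(2).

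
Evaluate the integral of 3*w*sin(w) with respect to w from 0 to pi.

Integrate by parts once (u = w, dv = 3*sin(w) dw).
An antiderivative is F(w) = -3*w*cos(w) + 3*sin(w).
Then F(pi) - F(0) = (3*pi) - (0) = 3*pi.

3*pi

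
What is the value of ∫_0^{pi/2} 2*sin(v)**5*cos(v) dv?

1/3

Let u = sin(v), so du = cos(v) dv. When v = 0, u = 0; when v = pi/2, u = 1.
The integral becomes 2·∫ u**5 du from 0 to 1, with antiderivative u**6/3.
Back in v: F(v) = sin(v)**6/3.
Then F(pi/2) - F(0) = (1/3) - (0) = 1/3.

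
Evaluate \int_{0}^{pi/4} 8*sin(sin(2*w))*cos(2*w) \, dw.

4 - 4*cos(1)

Let u = sin(2*w), so du = 2*cos(2*w) dw. When w = 0, u = 0; when w = pi/4, u = 1.
The integral becomes 4·∫ sin(u) du from 0 to 1, with antiderivative -4*cos(u).
Back in w: F(w) = -4*cos(sin(2*w)).
Then F(pi/4) - F(0) = (-4*cos(1)) - (-4) = 4 - 4*cos(1).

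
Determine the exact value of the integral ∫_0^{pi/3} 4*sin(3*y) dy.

An antiderivative is F(y) = -4*cos(3*y)/3.
Then F(pi/3) - F(0) = (4/3) - (-4/3) = 8/3.

8/3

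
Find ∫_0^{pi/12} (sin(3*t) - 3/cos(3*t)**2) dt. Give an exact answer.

-2/3 - sqrt(2)/6

An antiderivative is F(t) = -cos(3*t)/3 - tan(3*t).
Then F(pi/12) - F(0) = (-1 - sqrt(2)/6) - (-1/3) = -2/3 - sqrt(2)/6.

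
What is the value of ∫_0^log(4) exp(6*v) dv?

1365/2

Let u = exp(v), so du = exp(v) dv. When v = 0, u = 1; when v = log(4), u = 4.
The integral becomes ∫ u**5 du from 1 to 4, with antiderivative u**6/6.
Back in v: F(v) = exp(6*v)/6.
Then F(log(4)) - F(0) = (2048/3) - (1/6) = 1365/2.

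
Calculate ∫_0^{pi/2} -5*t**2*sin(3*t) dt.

10/27 + 5*pi/9

Integrate by parts twice (u = t^2, dv = -5*sin(3*t) dt).
An antiderivative is F(t) = 5*t**2*cos(3*t)/3 - 10*t*sin(3*t)/9 - 10*cos(3*t)/27.
Then F(pi/2) - F(0) = (5*pi/9) - (-10/27) = 10/27 + 5*pi/9.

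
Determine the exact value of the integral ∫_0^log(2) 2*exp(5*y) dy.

62/5

Let u = exp(y), so du = exp(y) dy. When y = 0, u = 1; when y = log(2), u = 2.
The integral becomes 2·∫ u**4 du from 1 to 2, with antiderivative 2*u**5/5.
Back in y: F(y) = 2*exp(5*y)/5.
Then F(log(2)) - F(0) = (64/5) - (2/5) = 62/5.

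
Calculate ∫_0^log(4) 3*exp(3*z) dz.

Let u = exp(z), so du = exp(z) dz. When z = 0, u = 1; when z = log(4), u = 4.
The integral becomes 3·∫ u**2 du from 1 to 4, with antiderivative u**3.
Back in z: F(z) = exp(3*z).
Then F(log(4)) - F(0) = (64) - (1) = 63.

63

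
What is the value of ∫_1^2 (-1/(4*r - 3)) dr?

An antiderivative is F(r) = -log(4*r - 3)/4.
Then F(2) - F(1) = (-log(5)/4) - (0) = -log(5)/4.

-log(5)/4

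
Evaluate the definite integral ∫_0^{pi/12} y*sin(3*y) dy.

sqrt(2)*(4 - pi)/72

Integrate by parts once (u = y, dv = sin(3*y) dy).
An antiderivative is F(y) = -y*cos(3*y)/3 + sin(3*y)/9.
Then F(pi/12) - F(0) = (sqrt(2)*(4 - pi)/72) - (0) = sqrt(2)*(4 - pi)/72.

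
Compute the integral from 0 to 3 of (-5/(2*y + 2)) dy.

An antiderivative is F(y) = -5*log(2*y + 2)/2.
Then F(3) - F(0) = (-15*log(2)/2) - (-5*log(2)/2) = -log(32).

-log(32)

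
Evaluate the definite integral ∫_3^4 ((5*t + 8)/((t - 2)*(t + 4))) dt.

Factor the denominator: t**2 + 2*t - 8 = (t + 4)(t - 2).
Partial fractions: (5*t + 8)/((t - 2)*(t + 4)) = 2/(t + 4) + 3/(t - 2).
An antiderivative is F(t) = 3*log(t - 2) + 2*log(t + 4).
Then F(4) - F(3) = (9*log(2)) - (log(49)) = -2*log(7) + 9*log(2).

-2*log(7) + 9*log(2)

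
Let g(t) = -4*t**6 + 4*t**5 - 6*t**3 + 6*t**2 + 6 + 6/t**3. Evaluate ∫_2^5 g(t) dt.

By the power rule, an antiderivative is F(t) = -4*t**7/7 + 2*t**6/3 - 3*t**4/2 + 2*t**3 + 6*t - 3/t**2.
Then F(5) - F(2) = (-36628001/1050) - (-2287/84) = -24399609/700.

-24399609/700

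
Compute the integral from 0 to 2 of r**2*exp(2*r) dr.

-1/4 + 5*exp(4)/4

Integrate by parts twice (u = r^2, dv = exp(2*r) dr).
An antiderivative is F(r) = (2*r**2 - 2*r + 1)*exp(2*r)/4.
Then F(2) - F(0) = (5*exp(4)/4) - (1/4) = -1/4 + 5*exp(4)/4.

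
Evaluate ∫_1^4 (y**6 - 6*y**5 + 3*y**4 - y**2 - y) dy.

By the power rule, an antiderivative is F(y) = y**7/7 - y**6 + 3*y**5/5 - y**3/3 - y**2/2.
Then F(4) - F(1) = (-122888/105) - (-229/210) = -81849/70.

-81849/70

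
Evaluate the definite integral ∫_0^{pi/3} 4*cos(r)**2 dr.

sqrt(3)/2 + 2*pi/3

Use the identity cos^2(r) = (1 + cos(2*r))/2.
An antiderivative is F(r) = 2*r + sin(2*r).
Then F(pi/3) - F(0) = (sqrt(3)/2 + 2*pi/3) - (0) = sqrt(3)/2 + 2*pi/3.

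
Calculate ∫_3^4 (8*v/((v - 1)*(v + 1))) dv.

Factor the denominator: v**2 - 1 = (v + 1)(v - 1).
Partial fractions: 8*v/((v - 1)*(v + 1)) = 4/(v + 1) + 4/(v - 1).
An antiderivative is F(v) = 4*log(v - 1) + 4*log(v + 1).
Then F(4) - F(3) = (4*log(3) + 4*log(5)) - (12*log(2)) = -12*log(2) + 4*log(3) + 4*log(5).

-12*log(2) + 4*log(3) + 4*log(5)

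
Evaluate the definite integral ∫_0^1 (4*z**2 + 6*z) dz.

By the power rule, an antiderivative is F(z) = 4*z**3/3 + 3*z**2.
Then F(1) - F(0) = (13/3) - (0) = 13/3.

13/3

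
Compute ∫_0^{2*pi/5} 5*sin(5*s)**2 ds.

pi

Use the identity sin^2(5*s) = (1 - cos(10*s))/2.
An antiderivative is F(s) = 5*s/2 - sin(10*s)/4.
Then F(2*pi/5) - F(0) = (pi) - (0) = pi.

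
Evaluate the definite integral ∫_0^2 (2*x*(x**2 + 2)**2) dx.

208/3

Let u = x**2 + 2, so du = 2*x dx. When x = 0, u = 2; when x = 2, u = 6.
The integral becomes ∫ u**2 du from 2 to 6, with antiderivative u**3/3.
Back in x: F(x) = (x**2 + 2)**3/3.
Then F(2) - F(0) = (72) - (8/3) = 208/3.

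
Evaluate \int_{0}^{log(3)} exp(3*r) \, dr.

26/3

Let u = exp(r), so du = exp(r) dr. When r = 0, u = 1; when r = log(3), u = 3.
The integral becomes ∫ u**2 du from 1 to 3, with antiderivative u**3/3.
Back in r: F(r) = exp(3*r)/3.
Then F(log(3)) - F(0) = (9) - (1/3) = 26/3.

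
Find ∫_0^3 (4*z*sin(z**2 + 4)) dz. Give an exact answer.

-2*cos(13) + 2*cos(4)

Let u = z**2 + 4, so du = 2*z dz. When z = 0, u = 4; when z = 3, u = 13.
The integral becomes 2·∫ sin(u) du from 4 to 13, with antiderivative -2*cos(u).
Back in z: F(z) = -2*cos(z**2 + 4).
Then F(3) - F(0) = (-2*cos(13)) - (-2*cos(4)) = -2*cos(13) + 2*cos(4).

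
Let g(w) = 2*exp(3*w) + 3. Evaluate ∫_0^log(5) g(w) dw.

An antiderivative is F(w) = 2*exp(3*w)/3 + 3*w.
Then F(log(5)) - F(0) = (3*log(5) + 250/3) - (2/3) = 3*log(5) + 248/3.

3*log(5) + 248/3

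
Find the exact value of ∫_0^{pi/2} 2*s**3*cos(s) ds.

Integrate by parts 3 times (u = s^3, dv = 2*cos(s) ds).
An antiderivative is F(s) = 2*s**3*sin(s) + 6*s**2*cos(s) - 12*s*sin(s) - 12*cos(s).
Then F(pi/2) - F(0) = (pi*(-24 + pi**2)/4) - (-12) = -6*pi + pi**3/4 + 12.

-6*pi + pi**3/4 + 12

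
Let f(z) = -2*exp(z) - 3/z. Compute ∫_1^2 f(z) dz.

An antiderivative is F(z) = -2*exp(z) - 3*log(z).
Then F(2) - F(1) = (-2*exp(2) - log(8)) - (-2*exp(1)) = -2*exp(2) - log(8) + 2*exp(1).

-2*exp(2) - log(8) + 2*exp(1)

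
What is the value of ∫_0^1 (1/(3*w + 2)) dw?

An antiderivative is F(w) = log(3*w + 2)/3.
Then F(1) - F(0) = (log(5)/3) - (log(2)/3) = -log(2)/3 + log(5)/3.

-log(2)/3 + log(5)/3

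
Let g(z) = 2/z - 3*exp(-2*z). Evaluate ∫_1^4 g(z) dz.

An antiderivative is F(z) = 2*log(z) + 3*exp(-2*z)/2.
Then F(4) - F(1) = (3*exp(-8)/2 + 4*log(2)) - (3*exp(-2)/2) = -3*exp(-2)/2 + 3*exp(-8)/2 + 4*log(2).

-3*exp(-2)/2 + 3*exp(-8)/2 + 4*log(2)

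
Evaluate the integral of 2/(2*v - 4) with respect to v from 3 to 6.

log(4)

An antiderivative is F(v) = log(2*v - 4).
Then F(6) - F(3) = (log(8)) - (log(2)) = log(4).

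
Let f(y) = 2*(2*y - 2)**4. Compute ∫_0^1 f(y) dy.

32/5

Let u = 2*y - 2, so du = 2 dy. When y = 0, u = -2; when y = 1, u = 0.
The integral becomes ∫ u**4 du from -2 to 0, with antiderivative u**5/5.
Back in y: F(y) = (2*y - 2)**5/5.
Then F(1) - F(0) = (0) - (-32/5) = 32/5.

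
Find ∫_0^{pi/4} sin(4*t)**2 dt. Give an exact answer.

pi/8

Use the identity sin^2(4*t) = (1 - cos(8*t))/2.
An antiderivative is F(t) = t/2 - sin(8*t)/16.
Then F(pi/4) - F(0) = (pi/8) - (0) = pi/8.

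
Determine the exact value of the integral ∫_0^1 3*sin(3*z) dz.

1 - cos(3)

Let u = 3*z, so du = 3 dz. When z = 0, u = 0; when z = 1, u = 3.
The integral becomes ∫ sin(u) du from 0 to 3, with antiderivative -cos(u).
Back in z: F(z) = -cos(3*z).
Then F(1) - F(0) = (-cos(3)) - (-1) = 1 - cos(3).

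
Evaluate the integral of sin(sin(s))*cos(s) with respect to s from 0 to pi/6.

1 - cos(1/2)

Let u = sin(s), so du = cos(s) ds. When s = 0, u = 0; when s = pi/6, u = 1/2.
The integral becomes ∫ sin(u) du from 0 to 1/2, with antiderivative -cos(u).
Back in s: F(s) = -cos(sin(s)).
Then F(pi/6) - F(0) = (-cos(1/2)) - (-1) = 1 - cos(1/2).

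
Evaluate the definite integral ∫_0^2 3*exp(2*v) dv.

An antiderivative is F(v) = 3*exp(2*v)/2.
Then F(2) - F(0) = (3*exp(4)/2) - (3/2) = -3/2 + 3*exp(4)/2.

-3/2 + 3*exp(4)/2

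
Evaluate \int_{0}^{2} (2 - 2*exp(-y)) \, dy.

An antiderivative is F(y) = 2*y + 2*exp(-y).
Then F(2) - F(0) = (2*exp(-2) + 4) - (2) = 2*exp(-2) + 2.

2*exp(-2) + 2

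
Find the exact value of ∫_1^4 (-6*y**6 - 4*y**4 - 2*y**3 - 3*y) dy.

By the power rule, an antiderivative is F(y) = -6*y**7/7 - 4*y**5/5 - y**4/2 - 3*y**2/2.
Then F(4) - F(1) = (-525512/35) - (-128/35) = -525384/35.

-525384/35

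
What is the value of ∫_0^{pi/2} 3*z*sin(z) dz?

Integrate by parts once (u = z, dv = 3*sin(z) dz).
An antiderivative is F(z) = -3*z*cos(z) + 3*sin(z).
Then F(pi/2) - F(0) = (3) - (0) = 3.

3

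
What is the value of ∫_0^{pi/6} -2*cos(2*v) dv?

-sqrt(3)/2

An antiderivative is F(v) = -sin(2*v).
Then F(pi/6) - F(0) = (-sqrt(3)/2) - (0) = -sqrt(3)/2.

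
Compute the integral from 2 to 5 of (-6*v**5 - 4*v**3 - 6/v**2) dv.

By the power rule, an antiderivative is F(v) = -v**6 - v**4 + 6/v.
Then F(5) - F(2) = (-81244/5) - (-77) = -80859/5.

-80859/5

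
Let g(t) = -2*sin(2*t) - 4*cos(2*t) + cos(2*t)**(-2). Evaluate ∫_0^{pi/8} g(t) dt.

-sqrt(2)/2 - 1/2

An antiderivative is F(t) = -2*sin(2*t) + cos(2*t) + tan(2*t)/2.
Then F(pi/8) - F(0) = (1/2 - sqrt(2)/2) - (1) = -sqrt(2)/2 - 1/2.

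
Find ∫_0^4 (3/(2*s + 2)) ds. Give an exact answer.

An antiderivative is F(s) = 3*log(2*s + 2)/2.
Then F(4) - F(0) = (3*log(10)/2) - (3*log(2)/2) = 3*log(5)/2.

3*log(5)/2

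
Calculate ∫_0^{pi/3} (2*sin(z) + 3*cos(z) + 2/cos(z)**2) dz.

An antiderivative is F(z) = 3*sin(z) - 2*cos(z) + 2*tan(z).
Then F(pi/3) - F(0) = (-1 + 7*sqrt(3)/2) - (-2) = 1 + 7*sqrt(3)/2.

1 + 7*sqrt(3)/2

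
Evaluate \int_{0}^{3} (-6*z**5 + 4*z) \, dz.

-711

By the power rule, an antiderivative is F(z) = -z**6 + 2*z**2.
Then F(3) - F(0) = (-711) - (0) = -711.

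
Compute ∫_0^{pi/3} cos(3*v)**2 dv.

Use the identity cos^2(3*v) = (1 + cos(6*v))/2.
An antiderivative is F(v) = v/2 + sin(6*v)/12.
Then F(pi/3) - F(0) = (pi/6) - (0) = pi/6.

pi/6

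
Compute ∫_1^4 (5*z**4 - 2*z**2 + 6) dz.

999

By the power rule, an antiderivative is F(z) = z**5 - 2*z**3/3 + 6*z.
Then F(4) - F(1) = (3016/3) - (19/3) = 999.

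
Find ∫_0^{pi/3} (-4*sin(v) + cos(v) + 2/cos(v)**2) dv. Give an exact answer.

An antiderivative is F(v) = sin(v) + 4*cos(v) + 2*tan(v).
Then F(pi/3) - F(0) = (2 + 5*sqrt(3)/2) - (4) = -2 + 5*sqrt(3)/2.

-2 + 5*sqrt(3)/2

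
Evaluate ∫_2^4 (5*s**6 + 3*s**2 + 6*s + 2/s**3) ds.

1310805/112

By the power rule, an antiderivative is F(s) = 5*s**7/7 + s**3 + 3*s**2 - 1/s**2.
Then F(4) - F(2) = (1323257/112) - (3113/28) = 1310805/112.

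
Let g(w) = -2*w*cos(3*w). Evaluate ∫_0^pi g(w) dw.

Integrate by parts once (u = w, dv = -2*cos(3*w) dw).
An antiderivative is F(w) = -2*w*sin(3*w)/3 - 2*cos(3*w)/9.
Then F(pi) - F(0) = (2/9) - (-2/9) = 4/9.

4/9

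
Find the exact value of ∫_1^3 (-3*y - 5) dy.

-22

By the power rule, an antiderivative is F(y) = -3*y**2/2 - 5*y.
Then F(3) - F(1) = (-57/2) - (-13/2) = -22.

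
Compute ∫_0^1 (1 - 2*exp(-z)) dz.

An antiderivative is F(z) = z + 2*exp(-z).
Then F(1) - F(0) = (2*exp(-1) + 1) - (2) = -1 + 2*exp(-1).

-1 + 2*exp(-1)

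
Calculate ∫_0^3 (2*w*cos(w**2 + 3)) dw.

Let u = w**2 + 3, so du = 2*w dw. When w = 0, u = 3; when w = 3, u = 12.
The integral becomes ∫ cos(u) du from 3 to 12, with antiderivative sin(u).
Back in w: F(w) = sin(w**2 + 3).
Then F(3) - F(0) = (sin(12)) - (sin(3)) = sin(12) - sin(3).

sin(12) - sin(3)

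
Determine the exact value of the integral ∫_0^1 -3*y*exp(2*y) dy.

-3*exp(2)/4 - 3/4

Integrate by parts once (u = y, dv = -3*exp(2*y) dy).
An antiderivative is F(y) = (-6*y + 3)*exp(2*y)/4.
Then F(1) - F(0) = (-3*exp(2)/4) - (3/4) = -3*exp(2)/4 - 3/4.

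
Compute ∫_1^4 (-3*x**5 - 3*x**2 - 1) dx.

-4227/2

By the power rule, an antiderivative is F(x) = -x**6/2 - x**3 - x.
Then F(4) - F(1) = (-2116) - (-5/2) = -4227/2.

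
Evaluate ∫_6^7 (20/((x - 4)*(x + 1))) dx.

-16*log(2) + 4*log(3) + 4*log(7)

Factor the denominator: x**2 - 3*x - 4 = (x + 1)(x - 4).
Partial fractions: 20/((x - 4)*(x + 1)) = -4/(x + 1) + 4/(x - 4).
An antiderivative is F(x) = 4*log(x - 4) - 4*log(x + 1).
Then F(7) - F(6) = (-12*log(2) + 4*log(3)) - (-4*log(7) + 4*log(2)) = -16*log(2) + 4*log(3) + 4*log(7).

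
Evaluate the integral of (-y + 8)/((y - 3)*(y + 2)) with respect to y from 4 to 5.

log(72/49)

Factor the denominator: y**2 - y - 6 = (y + 2)(y - 3).
Partial fractions: (-y + 8)/((y - 3)*(y + 2)) = -2/(y + 2) + 1/(y - 3).
An antiderivative is F(y) = log(y - 3) - 2*log(y + 2).
Then F(5) - F(4) = (log(2/49)) - (-log(36)) = log(72/49).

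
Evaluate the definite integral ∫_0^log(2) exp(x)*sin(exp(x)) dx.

Let u = exp(x), so du = exp(x) dx. When x = 0, u = 1; when x = log(2), u = 2.
The integral becomes ∫ sin(u) du from 1 to 2, with antiderivative -cos(u).
Back in x: F(x) = -cos(exp(x)).
Then F(log(2)) - F(0) = (-cos(2)) - (-cos(1)) = -cos(2) + cos(1).

-cos(2) + cos(1)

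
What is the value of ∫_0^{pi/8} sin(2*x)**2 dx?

-1/8 + pi/16

Use the identity sin^2(2*x) = (1 - cos(4*x))/2.
An antiderivative is F(x) = x/2 - sin(4*x)/8.
Then F(pi/8) - F(0) = (-1/8 + pi/16) - (0) = -1/8 + pi/16.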